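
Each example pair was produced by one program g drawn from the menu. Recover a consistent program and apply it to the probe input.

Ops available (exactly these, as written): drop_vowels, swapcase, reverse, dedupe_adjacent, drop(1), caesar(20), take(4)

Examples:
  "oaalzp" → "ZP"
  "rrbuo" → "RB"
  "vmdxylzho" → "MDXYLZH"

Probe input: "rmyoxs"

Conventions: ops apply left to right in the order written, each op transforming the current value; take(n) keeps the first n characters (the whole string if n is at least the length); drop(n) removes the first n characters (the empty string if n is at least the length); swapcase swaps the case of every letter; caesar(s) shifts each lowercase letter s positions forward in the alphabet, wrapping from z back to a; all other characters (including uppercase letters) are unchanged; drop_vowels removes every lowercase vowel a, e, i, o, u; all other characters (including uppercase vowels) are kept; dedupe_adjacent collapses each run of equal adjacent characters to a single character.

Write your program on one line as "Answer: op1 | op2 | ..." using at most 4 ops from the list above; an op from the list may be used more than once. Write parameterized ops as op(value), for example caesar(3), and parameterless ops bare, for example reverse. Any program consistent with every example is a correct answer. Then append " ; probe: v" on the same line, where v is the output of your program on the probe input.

drop_vowels | drop(1) | swapcase ; probe: "MYXS"

Check, running the answer program on each example:
  "oaalzp" -> "lzp" -> "zp" -> "ZP"
  "rrbuo" -> "rrb" -> "rb" -> "RB"
  "vmdxylzho" -> "vmdxylzh" -> "mdxylzh" -> "MDXYLZH"
  probe: "rmyoxs" -> "rmyxs" -> "myxs" -> "MYXS"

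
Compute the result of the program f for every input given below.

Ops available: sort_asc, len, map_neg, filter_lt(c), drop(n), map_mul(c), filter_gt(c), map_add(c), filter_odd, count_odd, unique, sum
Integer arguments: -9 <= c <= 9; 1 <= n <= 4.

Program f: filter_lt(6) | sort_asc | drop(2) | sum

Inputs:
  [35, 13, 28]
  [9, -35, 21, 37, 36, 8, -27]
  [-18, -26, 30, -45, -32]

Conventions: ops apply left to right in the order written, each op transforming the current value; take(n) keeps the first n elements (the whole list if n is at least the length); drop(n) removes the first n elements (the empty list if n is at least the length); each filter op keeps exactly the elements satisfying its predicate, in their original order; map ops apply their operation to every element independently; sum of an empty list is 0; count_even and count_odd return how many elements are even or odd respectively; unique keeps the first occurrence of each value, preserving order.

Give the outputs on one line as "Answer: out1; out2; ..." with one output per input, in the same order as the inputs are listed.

Execution, op by op:
  [35, 13, 28] -> [] -> [] -> [] -> 0
  [9, -35, 21, 37, 36, 8, -27] -> [-35, -27] -> [-35, -27] -> [] -> 0
  [-18, -26, 30, -45, -32] -> [-18, -26, -45, -32] -> [-45, -32, -26, -18] -> [-26, -18] -> -44

0; 0; -44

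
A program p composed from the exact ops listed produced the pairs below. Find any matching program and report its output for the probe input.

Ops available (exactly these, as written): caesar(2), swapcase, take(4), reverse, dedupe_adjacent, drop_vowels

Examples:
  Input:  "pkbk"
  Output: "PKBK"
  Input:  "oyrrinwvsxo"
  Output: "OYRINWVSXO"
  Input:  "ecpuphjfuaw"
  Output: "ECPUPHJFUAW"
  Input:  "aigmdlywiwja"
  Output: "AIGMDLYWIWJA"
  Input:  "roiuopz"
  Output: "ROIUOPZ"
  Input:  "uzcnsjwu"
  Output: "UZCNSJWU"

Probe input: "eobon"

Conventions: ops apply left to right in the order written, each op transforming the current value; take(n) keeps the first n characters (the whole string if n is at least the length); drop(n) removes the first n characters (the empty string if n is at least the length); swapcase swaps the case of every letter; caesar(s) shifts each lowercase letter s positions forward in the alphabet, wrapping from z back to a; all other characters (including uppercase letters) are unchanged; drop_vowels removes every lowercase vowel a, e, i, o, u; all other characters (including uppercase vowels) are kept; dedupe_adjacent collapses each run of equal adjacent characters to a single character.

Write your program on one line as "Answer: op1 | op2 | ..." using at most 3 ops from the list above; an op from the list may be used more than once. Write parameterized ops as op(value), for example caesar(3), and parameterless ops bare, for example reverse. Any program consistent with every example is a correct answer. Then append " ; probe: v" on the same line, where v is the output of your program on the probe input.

swapcase | dedupe_adjacent ; probe: "EOBON"

Check, running the answer program on each example:
  "pkbk" -> "PKBK" -> "PKBK"
  "oyrrinwvsxo" -> "OYRRINWVSXO" -> "OYRINWVSXO"
  "ecpuphjfuaw" -> "ECPUPHJFUAW" -> "ECPUPHJFUAW"
  "aigmdlywiwja" -> "AIGMDLYWIWJA" -> "AIGMDLYWIWJA"
  "roiuopz" -> "ROIUOPZ" -> "ROIUOPZ"
  "uzcnsjwu" -> "UZCNSJWU" -> "UZCNSJWU"
  probe: "eobon" -> "EOBON" -> "EOBON"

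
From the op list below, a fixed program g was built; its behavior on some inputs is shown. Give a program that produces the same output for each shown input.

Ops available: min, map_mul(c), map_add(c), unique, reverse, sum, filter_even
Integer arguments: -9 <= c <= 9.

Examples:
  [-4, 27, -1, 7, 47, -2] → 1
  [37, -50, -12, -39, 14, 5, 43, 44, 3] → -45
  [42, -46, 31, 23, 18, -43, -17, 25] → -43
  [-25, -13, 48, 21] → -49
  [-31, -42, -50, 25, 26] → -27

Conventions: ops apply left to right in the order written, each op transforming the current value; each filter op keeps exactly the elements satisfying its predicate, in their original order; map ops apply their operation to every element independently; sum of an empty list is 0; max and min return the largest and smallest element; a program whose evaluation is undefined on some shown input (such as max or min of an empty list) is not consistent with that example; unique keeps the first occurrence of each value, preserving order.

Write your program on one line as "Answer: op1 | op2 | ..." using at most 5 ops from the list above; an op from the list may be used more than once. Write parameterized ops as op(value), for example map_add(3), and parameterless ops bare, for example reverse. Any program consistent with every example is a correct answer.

filter_even | reverse | map_add(1) | map_mul(-1) | min

Check, running the answer program on each example:
  [-4, 27, -1, 7, 47, -2] -> [-4, -2] -> [-2, -4] -> [-1, -3] -> [1, 3] -> 1
  [37, -50, -12, -39, 14, 5, 43, 44, 3] -> [-50, -12, 14, 44] -> [44, 14, -12, -50] -> [45, 15, -11, -49] -> [-45, -15, 11, 49] -> -45
  [42, -46, 31, 23, 18, -43, -17, 25] -> [42, -46, 18] -> [18, -46, 42] -> [19, -45, 43] -> [-19, 45, -43] -> -43
  [-25, -13, 48, 21] -> [48] -> [48] -> [49] -> [-49] -> -49
  [-31, -42, -50, 25, 26] -> [-42, -50, 26] -> [26, -50, -42] -> [27, -49, -41] -> [-27, 49, 41] -> -27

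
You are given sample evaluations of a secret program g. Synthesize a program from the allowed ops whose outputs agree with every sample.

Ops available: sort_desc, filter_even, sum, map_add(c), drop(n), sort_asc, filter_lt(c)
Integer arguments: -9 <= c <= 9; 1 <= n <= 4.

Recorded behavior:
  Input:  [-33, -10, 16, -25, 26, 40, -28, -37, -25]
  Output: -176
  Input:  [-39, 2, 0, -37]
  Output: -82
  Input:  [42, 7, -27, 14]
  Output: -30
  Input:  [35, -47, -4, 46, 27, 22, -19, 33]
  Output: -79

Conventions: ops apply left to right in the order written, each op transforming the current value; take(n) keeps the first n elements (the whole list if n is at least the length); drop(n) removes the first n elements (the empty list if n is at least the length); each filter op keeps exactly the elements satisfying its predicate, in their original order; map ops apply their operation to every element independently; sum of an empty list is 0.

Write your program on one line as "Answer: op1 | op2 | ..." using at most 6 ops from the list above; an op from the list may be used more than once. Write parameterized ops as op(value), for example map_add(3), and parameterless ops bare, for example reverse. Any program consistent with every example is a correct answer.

filter_lt(-2) | sort_desc | sort_asc | map_add(-3) | sum

Check, running the answer program on each example:
  [-33, -10, 16, -25, 26, 40, -28, -37, -25] -> [-33, -10, -25, -28, -37, -25] -> [-10, -25, -25, -28, -33, -37] -> [-37, -33, -28, -25, -25, -10] -> [-40, -36, -31, -28, -28, -13] -> -176
  [-39, 2, 0, -37] -> [-39, -37] -> [-37, -39] -> [-39, -37] -> [-42, -40] -> -82
  [42, 7, -27, 14] -> [-27] -> [-27] -> [-27] -> [-30] -> -30
  [35, -47, -4, 46, 27, 22, -19, 33] -> [-47, -4, -19] -> [-4, -19, -47] -> [-47, -19, -4] -> [-50, -22, -7] -> -79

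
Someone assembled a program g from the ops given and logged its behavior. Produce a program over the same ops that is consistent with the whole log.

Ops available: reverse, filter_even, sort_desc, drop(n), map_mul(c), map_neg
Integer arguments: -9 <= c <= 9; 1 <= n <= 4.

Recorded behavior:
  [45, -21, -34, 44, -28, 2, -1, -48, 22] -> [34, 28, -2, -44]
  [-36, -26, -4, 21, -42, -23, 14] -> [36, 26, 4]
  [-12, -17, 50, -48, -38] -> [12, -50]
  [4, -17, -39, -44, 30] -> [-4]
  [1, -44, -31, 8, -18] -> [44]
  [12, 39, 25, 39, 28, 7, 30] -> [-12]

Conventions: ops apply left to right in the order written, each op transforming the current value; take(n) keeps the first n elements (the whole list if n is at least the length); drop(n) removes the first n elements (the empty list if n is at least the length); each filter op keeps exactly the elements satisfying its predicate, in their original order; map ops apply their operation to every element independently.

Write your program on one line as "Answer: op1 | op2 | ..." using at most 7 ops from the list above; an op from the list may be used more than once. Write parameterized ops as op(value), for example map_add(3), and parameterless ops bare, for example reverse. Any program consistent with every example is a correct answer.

map_neg | reverse | filter_even | drop(2) | reverse | sort_desc

Check, running the answer program on each example:
  [45, -21, -34, 44, -28, 2, -1, -48, 22] -> [-45, 21, 34, -44, 28, -2, 1, 48, -22] -> [-22, 48, 1, -2, 28, -44, 34, 21, -45] -> [-22, 48, -2, 28, -44, 34] -> [-2, 28, -44, 34] -> [34, -44, 28, -2] -> [34, 28, -2, -44]
  [-36, -26, -4, 21, -42, -23, 14] -> [36, 26, 4, -21, 42, 23, -14] -> [-14, 23, 42, -21, 4, 26, 36] -> [-14, 42, 4, 26, 36] -> [4, 26, 36] -> [36, 26, 4] -> [36, 26, 4]
  [-12, -17, 50, -48, -38] -> [12, 17, -50, 48, 38] -> [38, 48, -50, 17, 12] -> [38, 48, -50, 12] -> [-50, 12] -> [12, -50] -> [12, -50]
  [4, -17, -39, -44, 30] -> [-4, 17, 39, 44, -30] -> [-30, 44, 39, 17, -4] -> [-30, 44, -4] -> [-4] -> [-4] -> [-4]
  [1, -44, -31, 8, -18] -> [-1, 44, 31, -8, 18] -> [18, -8, 31, 44, -1] -> [18, -8, 44] -> [44] -> [44] -> [44]
  [12, 39, 25, 39, 28, 7, 30] -> [-12, -39, -25, -39, -28, -7, -30] -> [-30, -7, -28, -39, -25, -39, -12] -> [-30, -28, -12] -> [-12] -> [-12] -> [-12]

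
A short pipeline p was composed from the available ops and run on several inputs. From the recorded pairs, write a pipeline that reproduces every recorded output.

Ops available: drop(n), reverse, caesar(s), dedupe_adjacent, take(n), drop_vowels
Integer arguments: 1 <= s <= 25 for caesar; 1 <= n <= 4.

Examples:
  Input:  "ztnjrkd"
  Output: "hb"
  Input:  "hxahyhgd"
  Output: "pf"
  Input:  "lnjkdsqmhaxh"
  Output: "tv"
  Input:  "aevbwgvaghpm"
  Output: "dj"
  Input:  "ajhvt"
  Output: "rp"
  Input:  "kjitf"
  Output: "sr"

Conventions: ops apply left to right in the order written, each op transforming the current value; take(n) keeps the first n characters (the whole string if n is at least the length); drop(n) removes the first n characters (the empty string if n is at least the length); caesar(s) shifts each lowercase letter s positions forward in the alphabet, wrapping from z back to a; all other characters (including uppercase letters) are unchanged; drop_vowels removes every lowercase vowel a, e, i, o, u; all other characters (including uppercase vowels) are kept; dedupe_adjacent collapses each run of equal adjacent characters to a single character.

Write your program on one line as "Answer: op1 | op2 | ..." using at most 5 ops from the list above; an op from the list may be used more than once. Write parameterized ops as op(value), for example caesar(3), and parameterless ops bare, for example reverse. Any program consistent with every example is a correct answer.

drop_vowels | caesar(14) | take(2) | caesar(20)

Check, running the answer program on each example:
  "ztnjrkd" -> "ztnjrkd" -> "nhbxfyr" -> "nh" -> "hb"
  "hxahyhgd" -> "hxhyhgd" -> "vlvmvur" -> "vl" -> "pf"
  "lnjkdsqmhaxh" -> "lnjkdsqmhxh" -> "zbxyrgeavlv" -> "zb" -> "tv"
  "aevbwgvaghpm" -> "vbwgvghpm" -> "jpkujuvda" -> "jp" -> "dj"
  "ajhvt" -> "jhvt" -> "xvjh" -> "xv" -> "rp"
  "kjitf" -> "kjtf" -> "yxht" -> "yx" -> "sr"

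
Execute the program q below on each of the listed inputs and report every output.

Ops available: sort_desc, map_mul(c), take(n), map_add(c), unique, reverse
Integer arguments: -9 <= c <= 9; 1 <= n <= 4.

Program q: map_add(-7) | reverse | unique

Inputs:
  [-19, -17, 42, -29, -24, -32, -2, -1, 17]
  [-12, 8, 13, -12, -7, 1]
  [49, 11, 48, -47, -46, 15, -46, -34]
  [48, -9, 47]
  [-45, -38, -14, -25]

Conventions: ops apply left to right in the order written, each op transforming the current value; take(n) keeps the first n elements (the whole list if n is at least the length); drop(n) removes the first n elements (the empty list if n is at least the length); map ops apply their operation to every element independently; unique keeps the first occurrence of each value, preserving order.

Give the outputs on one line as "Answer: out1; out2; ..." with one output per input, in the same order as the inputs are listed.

Execution, op by op:
  [-19, -17, 42, -29, -24, -32, -2, -1, 17] -> [-26, -24, 35, -36, -31, -39, -9, -8, 10] -> [10, -8, -9, -39, -31, -36, 35, -24, -26] -> [10, -8, -9, -39, -31, -36, 35, -24, -26]
  [-12, 8, 13, -12, -7, 1] -> [-19, 1, 6, -19, -14, -6] -> [-6, -14, -19, 6, 1, -19] -> [-6, -14, -19, 6, 1]
  [49, 11, 48, -47, -46, 15, -46, -34] -> [42, 4, 41, -54, -53, 8, -53, -41] -> [-41, -53, 8, -53, -54, 41, 4, 42] -> [-41, -53, 8, -54, 41, 4, 42]
  [48, -9, 47] -> [41, -16, 40] -> [40, -16, 41] -> [40, -16, 41]
  [-45, -38, -14, -25] -> [-52, -45, -21, -32] -> [-32, -21, -45, -52] -> [-32, -21, -45, -52]

[10, -8, -9, -39, -31, -36, 35, -24, -26]; [-6, -14, -19, 6, 1]; [-41, -53, 8, -54, 41, 4, 42]; [40, -16, 41]; [-32, -21, -45, -52]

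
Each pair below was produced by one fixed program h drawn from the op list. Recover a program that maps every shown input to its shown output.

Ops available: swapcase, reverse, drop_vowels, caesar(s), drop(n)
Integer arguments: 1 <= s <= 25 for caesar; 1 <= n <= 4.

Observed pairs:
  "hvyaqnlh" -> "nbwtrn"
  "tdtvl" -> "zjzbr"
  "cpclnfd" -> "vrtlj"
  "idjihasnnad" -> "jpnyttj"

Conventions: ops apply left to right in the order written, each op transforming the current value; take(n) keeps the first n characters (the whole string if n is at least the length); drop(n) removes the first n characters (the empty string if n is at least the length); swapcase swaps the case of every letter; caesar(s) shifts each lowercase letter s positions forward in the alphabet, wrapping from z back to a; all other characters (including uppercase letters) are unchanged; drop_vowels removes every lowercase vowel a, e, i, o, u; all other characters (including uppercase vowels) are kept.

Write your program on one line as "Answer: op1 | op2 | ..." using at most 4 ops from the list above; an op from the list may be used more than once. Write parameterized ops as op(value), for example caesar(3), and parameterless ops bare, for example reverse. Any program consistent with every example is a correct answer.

drop_vowels | caesar(10) | caesar(22) | drop_vowels

Check, running the answer program on each example:
  "hvyaqnlh" -> "hvyqnlh" -> "rfiaxvr" -> "nbewtrn" -> "nbwtrn"
  "tdtvl" -> "tdtvl" -> "dndfv" -> "zjzbr" -> "zjzbr"
  "cpclnfd" -> "cpclnfd" -> "mzmvxpn" -> "ivirtlj" -> "vrtlj"
  "idjihasnnad" -> "djhsnnd" -> "ntrcxxn" -> "jpnyttj" -> "jpnyttj"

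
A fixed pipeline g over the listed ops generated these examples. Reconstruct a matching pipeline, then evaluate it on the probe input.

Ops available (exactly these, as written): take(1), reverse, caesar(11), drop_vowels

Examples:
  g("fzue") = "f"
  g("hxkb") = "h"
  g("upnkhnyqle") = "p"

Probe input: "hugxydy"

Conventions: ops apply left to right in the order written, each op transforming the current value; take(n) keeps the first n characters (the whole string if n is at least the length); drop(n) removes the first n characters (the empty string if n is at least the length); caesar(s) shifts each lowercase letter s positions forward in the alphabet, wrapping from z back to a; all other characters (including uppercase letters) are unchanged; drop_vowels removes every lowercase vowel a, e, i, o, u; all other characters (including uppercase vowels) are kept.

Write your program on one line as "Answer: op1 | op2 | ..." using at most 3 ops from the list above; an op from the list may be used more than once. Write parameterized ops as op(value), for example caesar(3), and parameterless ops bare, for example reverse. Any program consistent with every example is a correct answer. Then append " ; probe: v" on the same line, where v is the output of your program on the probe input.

drop_vowels | take(1) ; probe: "h"

Check, running the answer program on each example:
  "fzue" -> "fz" -> "f"
  "hxkb" -> "hxkb" -> "h"
  "upnkhnyqle" -> "pnkhnyql" -> "p"
  probe: "hugxydy" -> "hgxydy" -> "h"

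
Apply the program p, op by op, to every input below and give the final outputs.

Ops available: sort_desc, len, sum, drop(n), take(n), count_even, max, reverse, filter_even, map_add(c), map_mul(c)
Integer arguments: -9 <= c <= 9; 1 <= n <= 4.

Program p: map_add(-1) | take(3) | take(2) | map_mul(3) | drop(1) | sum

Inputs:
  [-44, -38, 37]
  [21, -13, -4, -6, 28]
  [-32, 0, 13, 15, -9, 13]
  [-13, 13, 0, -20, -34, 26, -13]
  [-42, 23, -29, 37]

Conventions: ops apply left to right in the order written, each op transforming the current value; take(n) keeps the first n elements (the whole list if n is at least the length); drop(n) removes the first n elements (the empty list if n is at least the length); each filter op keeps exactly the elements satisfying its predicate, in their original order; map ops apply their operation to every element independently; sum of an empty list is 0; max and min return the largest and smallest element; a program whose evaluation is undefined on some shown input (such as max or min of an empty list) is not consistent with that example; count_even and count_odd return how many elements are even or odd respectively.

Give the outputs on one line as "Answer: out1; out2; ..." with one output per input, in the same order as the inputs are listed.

-117; -42; -3; 36; 66

Execution, op by op:
  [-44, -38, 37] -> [-45, -39, 36] -> [-45, -39, 36] -> [-45, -39] -> [-135, -117] -> [-117] -> -117
  [21, -13, -4, -6, 28] -> [20, -14, -5, -7, 27] -> [20, -14, -5] -> [20, -14] -> [60, -42] -> [-42] -> -42
  [-32, 0, 13, 15, -9, 13] -> [-33, -1, 12, 14, -10, 12] -> [-33, -1, 12] -> [-33, -1] -> [-99, -3] -> [-3] -> -3
  [-13, 13, 0, -20, -34, 26, -13] -> [-14, 12, -1, -21, -35, 25, -14] -> [-14, 12, -1] -> [-14, 12] -> [-42, 36] -> [36] -> 36
  [-42, 23, -29, 37] -> [-43, 22, -30, 36] -> [-43, 22, -30] -> [-43, 22] -> [-129, 66] -> [66] -> 66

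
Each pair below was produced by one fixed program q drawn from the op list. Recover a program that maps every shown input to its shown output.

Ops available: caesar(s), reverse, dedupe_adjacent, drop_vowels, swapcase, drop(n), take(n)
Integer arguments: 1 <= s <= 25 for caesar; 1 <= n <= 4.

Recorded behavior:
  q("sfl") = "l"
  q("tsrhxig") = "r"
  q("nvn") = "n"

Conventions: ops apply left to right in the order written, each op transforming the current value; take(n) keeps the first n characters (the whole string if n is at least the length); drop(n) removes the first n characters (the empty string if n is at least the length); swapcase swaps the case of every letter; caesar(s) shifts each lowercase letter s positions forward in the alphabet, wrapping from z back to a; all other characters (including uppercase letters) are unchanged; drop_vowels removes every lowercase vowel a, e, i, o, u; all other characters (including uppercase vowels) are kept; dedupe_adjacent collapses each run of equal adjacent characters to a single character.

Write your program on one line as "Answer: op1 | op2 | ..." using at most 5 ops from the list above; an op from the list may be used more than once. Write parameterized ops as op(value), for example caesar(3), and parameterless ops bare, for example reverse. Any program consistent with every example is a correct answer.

swapcase | take(3) | swapcase | reverse | take(1)

Check, running the answer program on each example:
  "sfl" -> "SFL" -> "SFL" -> "sfl" -> "lfs" -> "l"
  "tsrhxig" -> "TSRHXIG" -> "TSR" -> "tsr" -> "rst" -> "r"
  "nvn" -> "NVN" -> "NVN" -> "nvn" -> "nvn" -> "n"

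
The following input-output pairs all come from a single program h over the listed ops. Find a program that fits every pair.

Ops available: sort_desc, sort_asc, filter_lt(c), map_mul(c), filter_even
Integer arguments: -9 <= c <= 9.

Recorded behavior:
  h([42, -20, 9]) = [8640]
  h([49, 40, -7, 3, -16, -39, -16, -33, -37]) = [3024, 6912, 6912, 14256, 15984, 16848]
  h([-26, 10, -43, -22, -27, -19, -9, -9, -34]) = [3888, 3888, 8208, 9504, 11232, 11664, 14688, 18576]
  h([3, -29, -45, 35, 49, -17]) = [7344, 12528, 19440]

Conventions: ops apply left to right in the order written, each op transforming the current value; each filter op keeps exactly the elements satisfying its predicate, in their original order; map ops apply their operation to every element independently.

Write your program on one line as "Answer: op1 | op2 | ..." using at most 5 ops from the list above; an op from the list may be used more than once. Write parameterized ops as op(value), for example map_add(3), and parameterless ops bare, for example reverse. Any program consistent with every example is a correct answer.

filter_lt(-3) | map_mul(-6) | map_mul(9) | sort_asc | map_mul(8)

Check, running the answer program on each example:
  [42, -20, 9] -> [-20] -> [120] -> [1080] -> [1080] -> [8640]
  [49, 40, -7, 3, -16, -39, -16, -33, -37] -> [-7, -16, -39, -16, -33, -37] -> [42, 96, 234, 96, 198, 222] -> [378, 864, 2106, 864, 1782, 1998] -> [378, 864, 864, 1782, 1998, 2106] -> [3024, 6912, 6912, 14256, 15984, 16848]
  [-26, 10, -43, -22, -27, -19, -9, -9, -34] -> [-26, -43, -22, -27, -19, -9, -9, -34] -> [156, 258, 132, 162, 114, 54, 54, 204] -> [1404, 2322, 1188, 1458, 1026, 486, 486, 1836] -> [486, 486, 1026, 1188, 1404, 1458, 1836, 2322] -> [3888, 3888, 8208, 9504, 11232, 11664, 14688, 18576]
  [3, -29, -45, 35, 49, -17] -> [-29, -45, -17] -> [174, 270, 102] -> [1566, 2430, 918] -> [918, 1566, 2430] -> [7344, 12528, 19440]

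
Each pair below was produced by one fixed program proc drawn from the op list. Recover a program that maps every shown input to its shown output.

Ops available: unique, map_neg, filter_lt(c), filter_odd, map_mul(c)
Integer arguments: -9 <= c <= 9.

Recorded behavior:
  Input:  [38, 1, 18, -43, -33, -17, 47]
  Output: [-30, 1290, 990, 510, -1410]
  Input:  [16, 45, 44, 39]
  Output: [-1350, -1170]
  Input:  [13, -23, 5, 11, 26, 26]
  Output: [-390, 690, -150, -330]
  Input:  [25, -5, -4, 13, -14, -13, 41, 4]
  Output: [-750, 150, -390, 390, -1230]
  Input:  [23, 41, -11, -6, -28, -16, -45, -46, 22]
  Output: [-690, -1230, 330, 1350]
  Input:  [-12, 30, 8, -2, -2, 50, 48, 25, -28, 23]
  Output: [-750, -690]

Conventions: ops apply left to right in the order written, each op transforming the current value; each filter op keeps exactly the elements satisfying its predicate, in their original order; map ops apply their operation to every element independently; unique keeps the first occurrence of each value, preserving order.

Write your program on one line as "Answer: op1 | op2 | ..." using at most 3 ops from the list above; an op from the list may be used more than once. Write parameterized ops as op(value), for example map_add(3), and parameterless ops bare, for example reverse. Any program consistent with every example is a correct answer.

filter_odd | map_mul(6) | map_mul(-5)

Check, running the answer program on each example:
  [38, 1, 18, -43, -33, -17, 47] -> [1, -43, -33, -17, 47] -> [6, -258, -198, -102, 282] -> [-30, 1290, 990, 510, -1410]
  [16, 45, 44, 39] -> [45, 39] -> [270, 234] -> [-1350, -1170]
  [13, -23, 5, 11, 26, 26] -> [13, -23, 5, 11] -> [78, -138, 30, 66] -> [-390, 690, -150, -330]
  [25, -5, -4, 13, -14, -13, 41, 4] -> [25, -5, 13, -13, 41] -> [150, -30, 78, -78, 246] -> [-750, 150, -390, 390, -1230]
  [23, 41, -11, -6, -28, -16, -45, -46, 22] -> [23, 41, -11, -45] -> [138, 246, -66, -270] -> [-690, -1230, 330, 1350]
  [-12, 30, 8, -2, -2, 50, 48, 25, -28, 23] -> [25, 23] -> [150, 138] -> [-750, -690]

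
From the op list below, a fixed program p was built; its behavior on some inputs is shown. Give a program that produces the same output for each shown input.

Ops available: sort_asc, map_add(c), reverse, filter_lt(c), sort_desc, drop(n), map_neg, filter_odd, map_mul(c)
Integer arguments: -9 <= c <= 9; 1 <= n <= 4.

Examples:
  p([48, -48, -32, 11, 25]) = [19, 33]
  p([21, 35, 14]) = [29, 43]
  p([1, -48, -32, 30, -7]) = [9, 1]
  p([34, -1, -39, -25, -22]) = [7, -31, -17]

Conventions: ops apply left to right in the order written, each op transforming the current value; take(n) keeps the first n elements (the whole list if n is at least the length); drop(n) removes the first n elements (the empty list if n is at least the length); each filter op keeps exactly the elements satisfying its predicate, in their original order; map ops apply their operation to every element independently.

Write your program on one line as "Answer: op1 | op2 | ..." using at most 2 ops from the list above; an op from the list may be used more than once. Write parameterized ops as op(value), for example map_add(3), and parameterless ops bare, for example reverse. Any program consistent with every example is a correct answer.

map_add(8) | filter_odd

Check, running the answer program on each example:
  [48, -48, -32, 11, 25] -> [56, -40, -24, 19, 33] -> [19, 33]
  [21, 35, 14] -> [29, 43, 22] -> [29, 43]
  [1, -48, -32, 30, -7] -> [9, -40, -24, 38, 1] -> [9, 1]
  [34, -1, -39, -25, -22] -> [42, 7, -31, -17, -14] -> [7, -31, -17]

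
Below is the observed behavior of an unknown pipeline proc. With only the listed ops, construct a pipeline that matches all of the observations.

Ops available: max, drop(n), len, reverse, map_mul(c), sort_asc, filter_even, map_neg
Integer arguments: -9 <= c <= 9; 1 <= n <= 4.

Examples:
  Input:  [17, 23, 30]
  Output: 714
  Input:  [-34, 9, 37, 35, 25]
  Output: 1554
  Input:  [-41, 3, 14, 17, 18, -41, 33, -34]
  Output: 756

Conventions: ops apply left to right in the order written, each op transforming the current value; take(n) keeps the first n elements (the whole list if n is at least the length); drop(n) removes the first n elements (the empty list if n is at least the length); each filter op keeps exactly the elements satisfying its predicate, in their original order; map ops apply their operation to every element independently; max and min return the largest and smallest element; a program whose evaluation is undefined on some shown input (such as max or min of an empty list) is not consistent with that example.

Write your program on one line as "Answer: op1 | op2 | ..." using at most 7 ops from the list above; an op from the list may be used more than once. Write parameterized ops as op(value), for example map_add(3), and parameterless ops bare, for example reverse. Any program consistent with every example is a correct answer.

reverse | drop(1) | map_mul(-6) | map_mul(-7) | drop(1) | max

Check, running the answer program on each example:
  [17, 23, 30] -> [30, 23, 17] -> [23, 17] -> [-138, -102] -> [966, 714] -> [714] -> 714
  [-34, 9, 37, 35, 25] -> [25, 35, 37, 9, -34] -> [35, 37, 9, -34] -> [-210, -222, -54, 204] -> [1470, 1554, 378, -1428] -> [1554, 378, -1428] -> 1554
  [-41, 3, 14, 17, 18, -41, 33, -34] -> [-34, 33, -41, 18, 17, 14, 3, -41] -> [33, -41, 18, 17, 14, 3, -41] -> [-198, 246, -108, -102, -84, -18, 246] -> [1386, -1722, 756, 714, 588, 126, -1722] -> [-1722, 756, 714, 588, 126, -1722] -> 756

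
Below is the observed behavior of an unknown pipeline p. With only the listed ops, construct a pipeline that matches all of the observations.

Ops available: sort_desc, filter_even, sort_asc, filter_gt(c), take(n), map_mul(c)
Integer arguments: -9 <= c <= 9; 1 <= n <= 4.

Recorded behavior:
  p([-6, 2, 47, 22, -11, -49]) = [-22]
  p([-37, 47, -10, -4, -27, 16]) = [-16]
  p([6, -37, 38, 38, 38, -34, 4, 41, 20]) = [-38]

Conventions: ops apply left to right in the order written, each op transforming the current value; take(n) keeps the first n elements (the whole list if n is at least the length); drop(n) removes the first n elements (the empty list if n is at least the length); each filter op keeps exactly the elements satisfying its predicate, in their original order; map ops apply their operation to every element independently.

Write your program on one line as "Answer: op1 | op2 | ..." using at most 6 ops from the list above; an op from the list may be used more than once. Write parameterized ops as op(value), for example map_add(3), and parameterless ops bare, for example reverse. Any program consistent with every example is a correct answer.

filter_gt(3) | sort_desc | filter_even | map_mul(-1) | take(1)

Check, running the answer program on each example:
  [-6, 2, 47, 22, -11, -49] -> [47, 22] -> [47, 22] -> [22] -> [-22] -> [-22]
  [-37, 47, -10, -4, -27, 16] -> [47, 16] -> [47, 16] -> [16] -> [-16] -> [-16]
  [6, -37, 38, 38, 38, -34, 4, 41, 20] -> [6, 38, 38, 38, 4, 41, 20] -> [41, 38, 38, 38, 20, 6, 4] -> [38, 38, 38, 20, 6, 4] -> [-38, -38, -38, -20, -6, -4] -> [-38]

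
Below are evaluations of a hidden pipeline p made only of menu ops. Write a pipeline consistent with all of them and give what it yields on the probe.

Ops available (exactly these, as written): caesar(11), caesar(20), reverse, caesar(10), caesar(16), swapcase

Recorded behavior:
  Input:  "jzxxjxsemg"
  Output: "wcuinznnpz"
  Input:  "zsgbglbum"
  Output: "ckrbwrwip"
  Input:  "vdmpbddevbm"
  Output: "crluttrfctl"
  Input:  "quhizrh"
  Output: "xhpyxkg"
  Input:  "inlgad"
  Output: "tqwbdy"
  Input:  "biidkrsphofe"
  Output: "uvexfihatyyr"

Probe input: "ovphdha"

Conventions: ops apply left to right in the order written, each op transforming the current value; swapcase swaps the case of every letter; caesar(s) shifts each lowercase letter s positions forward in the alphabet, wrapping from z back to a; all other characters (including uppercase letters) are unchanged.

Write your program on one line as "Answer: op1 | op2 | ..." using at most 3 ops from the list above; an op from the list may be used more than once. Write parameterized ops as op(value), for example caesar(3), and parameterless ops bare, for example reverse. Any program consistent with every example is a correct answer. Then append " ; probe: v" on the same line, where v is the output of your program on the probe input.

reverse | caesar(16) ; probe: "qxtxfle"

Check, running the answer program on each example:
  "jzxxjxsemg" -> "gmesxjxxzj" -> "wcuinznnpz"
  "zsgbglbum" -> "mublgbgsz" -> "ckrbwrwip"
  "vdmpbddevbm" -> "mbveddbpmdv" -> "crluttrfctl"
  "quhizrh" -> "hrzihuq" -> "xhpyxkg"
  "inlgad" -> "daglni" -> "tqwbdy"
  "biidkrsphofe" -> "efohpsrkdiib" -> "uvexfihatyyr"
  probe: "ovphdha" -> "ahdhpvo" -> "qxtxfle"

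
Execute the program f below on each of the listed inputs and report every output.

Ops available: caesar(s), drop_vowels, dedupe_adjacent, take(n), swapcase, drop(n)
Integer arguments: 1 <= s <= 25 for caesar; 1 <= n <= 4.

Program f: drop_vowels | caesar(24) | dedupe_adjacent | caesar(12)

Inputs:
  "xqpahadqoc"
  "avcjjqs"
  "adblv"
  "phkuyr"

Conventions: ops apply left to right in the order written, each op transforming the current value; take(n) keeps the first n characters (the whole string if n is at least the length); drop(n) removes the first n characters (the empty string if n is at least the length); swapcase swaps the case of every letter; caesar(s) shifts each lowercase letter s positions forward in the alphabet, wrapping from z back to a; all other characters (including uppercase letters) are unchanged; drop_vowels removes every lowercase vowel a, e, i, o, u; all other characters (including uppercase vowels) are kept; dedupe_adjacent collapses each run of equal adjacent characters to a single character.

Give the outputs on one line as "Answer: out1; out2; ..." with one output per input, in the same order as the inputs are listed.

Execution, op by op:
  "xqpahadqoc" -> "xqphdqc" -> "vonfboa" -> "vonfboa" -> "hazrnam"
  "avcjjqs" -> "vcjjqs" -> "tahhoq" -> "tahoq" -> "fmtac"
  "adblv" -> "dblv" -> "bzjt" -> "bzjt" -> "nlvf"
  "phkuyr" -> "phkyr" -> "nfiwp" -> "nfiwp" -> "zruib"

"hazrnam"; "fmtac"; "nlvf"; "zruib"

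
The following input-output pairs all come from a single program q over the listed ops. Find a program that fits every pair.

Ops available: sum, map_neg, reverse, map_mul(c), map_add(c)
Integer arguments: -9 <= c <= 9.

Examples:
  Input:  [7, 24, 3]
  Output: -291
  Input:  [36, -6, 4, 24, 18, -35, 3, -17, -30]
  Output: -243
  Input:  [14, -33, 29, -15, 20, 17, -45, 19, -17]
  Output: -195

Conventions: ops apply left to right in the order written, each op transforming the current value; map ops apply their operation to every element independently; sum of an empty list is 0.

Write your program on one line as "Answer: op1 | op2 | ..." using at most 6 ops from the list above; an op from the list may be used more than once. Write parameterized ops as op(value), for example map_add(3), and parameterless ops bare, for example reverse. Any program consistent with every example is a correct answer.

map_add(3) | map_mul(2) | map_add(1) | map_mul(-3) | map_add(-8) | sum

Check, running the answer program on each example:
  [7, 24, 3] -> [10, 27, 6] -> [20, 54, 12] -> [21, 55, 13] -> [-63, -165, -39] -> [-71, -173, -47] -> -291
  [36, -6, 4, 24, 18, -35, 3, -17, -30] -> [39, -3, 7, 27, 21, -32, 6, -14, -27] -> [78, -6, 14, 54, 42, -64, 12, -28, -54] -> [79, -5, 15, 55, 43, -63, 13, -27, -53] -> [-237, 15, -45, -165, -129, 189, -39, 81, 159] -> [-245, 7, -53, -173, -137, 181, -47, 73, 151] -> -243
  [14, -33, 29, -15, 20, 17, -45, 19, -17] -> [17, -30, 32, -12, 23, 20, -42, 22, -14] -> [34, -60, 64, -24, 46, 40, -84, 44, -28] -> [35, -59, 65, -23, 47, 41, -83, 45, -27] -> [-105, 177, -195, 69, -141, -123, 249, -135, 81] -> [-113, 169, -203, 61, -149, -131, 241, -143, 73] -> -195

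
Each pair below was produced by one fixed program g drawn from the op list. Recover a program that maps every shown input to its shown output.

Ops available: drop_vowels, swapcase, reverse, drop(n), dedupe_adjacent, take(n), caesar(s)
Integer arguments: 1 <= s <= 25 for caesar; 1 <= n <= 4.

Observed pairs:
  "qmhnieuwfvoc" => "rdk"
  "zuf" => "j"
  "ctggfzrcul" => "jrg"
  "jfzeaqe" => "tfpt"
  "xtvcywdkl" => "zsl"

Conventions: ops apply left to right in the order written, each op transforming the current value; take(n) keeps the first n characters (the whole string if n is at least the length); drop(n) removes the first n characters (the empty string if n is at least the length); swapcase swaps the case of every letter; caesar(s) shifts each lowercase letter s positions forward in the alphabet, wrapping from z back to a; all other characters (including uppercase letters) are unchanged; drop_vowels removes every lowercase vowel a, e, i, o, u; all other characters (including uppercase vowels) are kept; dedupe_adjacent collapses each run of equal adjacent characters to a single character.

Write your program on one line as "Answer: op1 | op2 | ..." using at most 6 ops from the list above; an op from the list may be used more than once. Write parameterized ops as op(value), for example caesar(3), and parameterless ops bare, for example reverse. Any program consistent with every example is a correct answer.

reverse | dedupe_adjacent | caesar(15) | take(4) | drop_vowels

Check, running the answer program on each example:
  "qmhnieuwfvoc" -> "covfwueinhmq" -> "covfwueinhmq" -> "rdkuljtxcwbf" -> "rdku" -> "rdk"
  "zuf" -> "fuz" -> "fuz" -> "ujo" -> "ujo" -> "j"
  "ctggfzrcul" -> "lucrzfggtc" -> "lucrzfgtc" -> "ajrgouvir" -> "ajrg" -> "jrg"
  "jfzeaqe" -> "eqaezfj" -> "eqaezfj" -> "tfptouy" -> "tfpt" -> "tfpt"
  "xtvcywdkl" -> "lkdwycvtx" -> "lkdwycvtx" -> "azslnrkim" -> "azsl" -> "zsl"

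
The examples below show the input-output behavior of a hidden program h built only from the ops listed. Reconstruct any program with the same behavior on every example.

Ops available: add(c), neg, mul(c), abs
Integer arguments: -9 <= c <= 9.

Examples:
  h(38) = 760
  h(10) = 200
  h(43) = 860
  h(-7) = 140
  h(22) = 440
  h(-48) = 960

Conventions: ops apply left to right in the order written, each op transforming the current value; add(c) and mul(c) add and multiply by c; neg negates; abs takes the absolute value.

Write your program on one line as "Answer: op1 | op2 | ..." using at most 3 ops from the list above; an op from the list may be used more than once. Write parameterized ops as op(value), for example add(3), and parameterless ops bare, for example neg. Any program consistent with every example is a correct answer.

mul(-5) | mul(-4) | abs

Check, running the answer program on each example:
  38 -> -190 -> 760 -> 760
  10 -> -50 -> 200 -> 200
  43 -> -215 -> 860 -> 860
  -7 -> 35 -> -140 -> 140
  22 -> -110 -> 440 -> 440
  -48 -> 240 -> -960 -> 960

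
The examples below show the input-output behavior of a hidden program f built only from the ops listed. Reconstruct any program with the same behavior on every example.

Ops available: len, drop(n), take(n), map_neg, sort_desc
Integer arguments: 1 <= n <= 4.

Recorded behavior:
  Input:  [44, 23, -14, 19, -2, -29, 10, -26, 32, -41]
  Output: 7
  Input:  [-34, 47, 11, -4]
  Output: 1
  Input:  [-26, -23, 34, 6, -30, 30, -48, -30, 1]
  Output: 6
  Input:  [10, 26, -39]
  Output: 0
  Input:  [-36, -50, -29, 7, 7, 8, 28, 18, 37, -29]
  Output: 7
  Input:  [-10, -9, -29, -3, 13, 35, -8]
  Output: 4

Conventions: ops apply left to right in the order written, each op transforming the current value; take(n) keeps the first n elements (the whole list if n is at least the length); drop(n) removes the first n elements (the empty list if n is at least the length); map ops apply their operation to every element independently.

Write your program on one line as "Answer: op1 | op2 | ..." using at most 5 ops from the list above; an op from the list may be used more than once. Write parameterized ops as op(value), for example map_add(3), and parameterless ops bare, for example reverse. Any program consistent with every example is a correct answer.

drop(3) | sort_desc | map_neg | len

Check, running the answer program on each example:
  [44, 23, -14, 19, -2, -29, 10, -26, 32, -41] -> [19, -2, -29, 10, -26, 32, -41] -> [32, 19, 10, -2, -26, -29, -41] -> [-32, -19, -10, 2, 26, 29, 41] -> 7
  [-34, 47, 11, -4] -> [-4] -> [-4] -> [4] -> 1
  [-26, -23, 34, 6, -30, 30, -48, -30, 1] -> [6, -30, 30, -48, -30, 1] -> [30, 6, 1, -30, -30, -48] -> [-30, -6, -1, 30, 30, 48] -> 6
  [10, 26, -39] -> [] -> [] -> [] -> 0
  [-36, -50, -29, 7, 7, 8, 28, 18, 37, -29] -> [7, 7, 8, 28, 18, 37, -29] -> [37, 28, 18, 8, 7, 7, -29] -> [-37, -28, -18, -8, -7, -7, 29] -> 7
  [-10, -9, -29, -3, 13, 35, -8] -> [-3, 13, 35, -8] -> [35, 13, -3, -8] -> [-35, -13, 3, 8] -> 4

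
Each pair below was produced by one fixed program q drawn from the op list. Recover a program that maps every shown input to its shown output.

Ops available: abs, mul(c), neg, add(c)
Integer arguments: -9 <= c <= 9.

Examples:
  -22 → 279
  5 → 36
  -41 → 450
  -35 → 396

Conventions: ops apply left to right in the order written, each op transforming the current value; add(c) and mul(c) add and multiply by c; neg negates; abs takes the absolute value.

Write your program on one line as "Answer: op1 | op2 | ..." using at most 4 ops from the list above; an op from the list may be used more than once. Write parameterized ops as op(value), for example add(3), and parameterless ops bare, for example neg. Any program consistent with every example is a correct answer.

add(-5) | add(-4) | neg | mul(9)

Check, running the answer program on each example:
  -22 -> -27 -> -31 -> 31 -> 279
  5 -> 0 -> -4 -> 4 -> 36
  -41 -> -46 -> -50 -> 50 -> 450
  -35 -> -40 -> -44 -> 44 -> 396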